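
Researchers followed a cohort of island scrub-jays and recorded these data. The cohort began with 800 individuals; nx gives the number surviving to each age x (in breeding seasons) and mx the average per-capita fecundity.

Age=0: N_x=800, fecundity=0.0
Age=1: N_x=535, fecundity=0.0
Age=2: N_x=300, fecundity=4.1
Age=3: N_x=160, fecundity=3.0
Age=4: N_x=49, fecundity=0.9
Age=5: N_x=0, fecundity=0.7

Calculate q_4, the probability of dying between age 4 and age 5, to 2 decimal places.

1.00

lx = nx/n0 = nx/800: 1, 0.66875, 0.375, 0.2, 0.06125, 0
q_4 = (l_4 − l_5) / l_4 = (0.06125 − 0) / 0.06125
     = 0.06125 / 0.06125 = 1 → 1.00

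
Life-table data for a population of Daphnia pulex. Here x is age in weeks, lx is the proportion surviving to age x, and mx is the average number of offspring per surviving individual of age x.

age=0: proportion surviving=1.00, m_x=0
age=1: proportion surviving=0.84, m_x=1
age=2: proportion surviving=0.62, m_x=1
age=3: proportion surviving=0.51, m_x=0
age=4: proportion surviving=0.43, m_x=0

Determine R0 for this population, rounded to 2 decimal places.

1.46

lx·mx by age: 0, 0.84, 0.62, 0, 0
R0 = Σ lx·mx = 1.46 → 1.46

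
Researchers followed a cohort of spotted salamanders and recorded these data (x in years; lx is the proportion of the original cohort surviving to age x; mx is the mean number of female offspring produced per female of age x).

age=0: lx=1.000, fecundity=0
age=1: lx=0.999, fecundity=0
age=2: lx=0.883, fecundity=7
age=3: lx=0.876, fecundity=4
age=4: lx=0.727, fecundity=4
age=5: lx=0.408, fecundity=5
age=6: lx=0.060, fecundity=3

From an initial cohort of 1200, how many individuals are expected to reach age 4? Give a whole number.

Expected survivors = N0 · l_4 = 1200 × 0.727 = 872.4 → 872

872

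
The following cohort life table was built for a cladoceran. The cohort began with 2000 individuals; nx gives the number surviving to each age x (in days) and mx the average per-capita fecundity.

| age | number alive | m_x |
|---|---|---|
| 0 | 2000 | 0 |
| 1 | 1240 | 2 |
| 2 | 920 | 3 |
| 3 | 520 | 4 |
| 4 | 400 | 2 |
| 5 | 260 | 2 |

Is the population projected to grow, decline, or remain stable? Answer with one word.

lx = nx/n0 = nx/2000: 1, 0.62, 0.46, 0.26, 0.2, 0.13
R0 = Σ lx·mx = 0 + 1.24 + 1.38 + 1.04 + 0.4 + 0.26 = 4.32
R0 > 1, so the population is growing.

growing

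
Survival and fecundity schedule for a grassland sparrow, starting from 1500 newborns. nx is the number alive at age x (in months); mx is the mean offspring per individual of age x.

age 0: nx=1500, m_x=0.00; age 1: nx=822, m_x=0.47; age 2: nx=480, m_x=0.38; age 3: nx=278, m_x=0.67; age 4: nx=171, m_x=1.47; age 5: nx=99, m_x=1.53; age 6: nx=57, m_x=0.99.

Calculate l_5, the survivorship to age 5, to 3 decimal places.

0.066

l_5 = n_5/n_0 = 99/1500 = 0.066 → 0.066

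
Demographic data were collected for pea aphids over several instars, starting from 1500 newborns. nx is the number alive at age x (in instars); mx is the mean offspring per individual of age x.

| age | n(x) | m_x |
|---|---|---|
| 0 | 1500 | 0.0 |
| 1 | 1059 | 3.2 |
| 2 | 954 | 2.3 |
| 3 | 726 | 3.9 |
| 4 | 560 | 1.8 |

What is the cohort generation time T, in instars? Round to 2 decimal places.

2.15

lx = nx/n0 = nx/1500: 1, 0.706, 0.636, 0.484, 0.37333…
lx·mx: 0, 2.2592, 1.4628, 1.8876, 0.672… → R0 = 6.2816…
x·lx·mx: 0, 2.2592, 2.9256, 5.6628, 2.688… → Σ = 13.5356…
T = 13.5356… / 6.2816… = 2.154801… → 2.15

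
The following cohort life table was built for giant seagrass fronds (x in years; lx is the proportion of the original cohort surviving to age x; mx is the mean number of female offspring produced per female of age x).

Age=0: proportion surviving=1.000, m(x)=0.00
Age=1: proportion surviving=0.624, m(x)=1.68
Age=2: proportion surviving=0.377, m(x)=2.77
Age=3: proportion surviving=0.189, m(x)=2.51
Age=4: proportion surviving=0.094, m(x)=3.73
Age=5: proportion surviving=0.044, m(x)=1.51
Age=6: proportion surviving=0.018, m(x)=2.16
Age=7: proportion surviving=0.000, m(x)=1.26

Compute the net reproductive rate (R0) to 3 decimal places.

lx·mx by age: 0, 1.04832, 1.04429, 0.47439, 0.35062, 0.06644, 0.03888, 0
R0 = Σ lx·mx = 3.02294 → 3.023

3.023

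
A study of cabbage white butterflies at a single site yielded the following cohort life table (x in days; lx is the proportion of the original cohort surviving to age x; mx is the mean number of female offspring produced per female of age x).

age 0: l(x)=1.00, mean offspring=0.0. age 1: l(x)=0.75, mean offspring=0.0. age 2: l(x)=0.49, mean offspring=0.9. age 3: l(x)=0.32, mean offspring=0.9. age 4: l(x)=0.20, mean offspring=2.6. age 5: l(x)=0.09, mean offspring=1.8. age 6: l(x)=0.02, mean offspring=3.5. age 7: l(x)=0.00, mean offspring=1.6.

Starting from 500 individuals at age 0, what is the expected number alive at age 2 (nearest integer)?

245

Expected survivors = N0 · l_2 = 500 × 0.49 = 245 → 245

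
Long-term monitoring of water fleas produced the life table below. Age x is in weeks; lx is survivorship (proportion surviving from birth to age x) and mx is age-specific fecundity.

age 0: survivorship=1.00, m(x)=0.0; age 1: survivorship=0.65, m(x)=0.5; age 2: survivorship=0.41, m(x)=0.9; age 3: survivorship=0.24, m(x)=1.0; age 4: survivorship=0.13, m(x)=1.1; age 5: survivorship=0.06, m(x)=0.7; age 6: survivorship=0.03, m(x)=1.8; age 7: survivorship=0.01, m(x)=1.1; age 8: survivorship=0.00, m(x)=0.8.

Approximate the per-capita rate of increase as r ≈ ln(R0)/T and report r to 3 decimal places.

R0 = Σ lx·mx = 0 + 0.325 + 0.369 + 0.24 + 0.143 + 0.042 + 0.054 + 0.011 + 0 = 1.184
Σ x·lx·mx = 2.966; T = 2.966/1.184 = 2.50507…
r ≈ ln(R0)/T = ln(1.184)/2.50507… = 0.06742… → 0.067

0.067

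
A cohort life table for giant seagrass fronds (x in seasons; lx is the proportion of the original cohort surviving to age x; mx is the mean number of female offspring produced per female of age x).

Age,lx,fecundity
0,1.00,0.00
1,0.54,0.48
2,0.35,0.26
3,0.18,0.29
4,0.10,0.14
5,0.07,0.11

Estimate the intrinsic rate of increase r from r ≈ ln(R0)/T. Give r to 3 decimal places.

-0.525

R0 = Σ lx·mx = 0 + 0.2592 + 0.091 + 0.0522 + 0.014 + 0.0077 = 0.4241
Σ x·lx·mx = 0.6923; T = 0.6923/0.4241 = 1.6324…
r ≈ ln(R0)/T = ln(0.4241)/1.6324… = -0.52548… → -0.525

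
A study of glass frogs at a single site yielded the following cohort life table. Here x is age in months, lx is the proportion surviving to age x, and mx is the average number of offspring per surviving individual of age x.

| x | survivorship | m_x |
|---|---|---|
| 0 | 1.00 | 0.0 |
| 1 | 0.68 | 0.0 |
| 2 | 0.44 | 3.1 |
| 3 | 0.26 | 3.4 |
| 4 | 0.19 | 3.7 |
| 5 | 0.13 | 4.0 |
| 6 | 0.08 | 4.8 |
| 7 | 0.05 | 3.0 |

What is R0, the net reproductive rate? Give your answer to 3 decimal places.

4.005

lx·mx by age: 0, 0, 1.364, 0.884, 0.703, 0.52, 0.384, 0.15
R0 = Σ lx·mx = 4.005 → 4.005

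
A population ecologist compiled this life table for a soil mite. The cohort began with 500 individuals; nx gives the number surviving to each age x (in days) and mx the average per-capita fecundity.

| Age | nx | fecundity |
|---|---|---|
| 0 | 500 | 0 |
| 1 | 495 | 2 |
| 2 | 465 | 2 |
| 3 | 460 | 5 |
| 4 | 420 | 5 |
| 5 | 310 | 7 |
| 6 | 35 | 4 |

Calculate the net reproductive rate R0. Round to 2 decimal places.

17.26

lx = nx/n0 = nx/500: 1, 0.99, 0.93, 0.92, 0.84, 0.62, 0.07
lx·mx by age: 0, 1.98, 1.86, 4.6, 4.2, 4.34, 0.28
R0 = Σ lx·mx = 17.26 → 17.26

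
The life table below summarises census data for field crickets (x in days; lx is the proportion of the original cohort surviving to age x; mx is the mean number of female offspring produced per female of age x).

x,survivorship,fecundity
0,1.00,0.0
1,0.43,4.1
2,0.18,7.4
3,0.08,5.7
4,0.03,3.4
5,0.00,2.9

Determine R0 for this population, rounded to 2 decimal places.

3.65

lx·mx by age: 0, 1.763, 1.332, 0.456, 0.102, 0
R0 = Σ lx·mx = 3.653 → 3.65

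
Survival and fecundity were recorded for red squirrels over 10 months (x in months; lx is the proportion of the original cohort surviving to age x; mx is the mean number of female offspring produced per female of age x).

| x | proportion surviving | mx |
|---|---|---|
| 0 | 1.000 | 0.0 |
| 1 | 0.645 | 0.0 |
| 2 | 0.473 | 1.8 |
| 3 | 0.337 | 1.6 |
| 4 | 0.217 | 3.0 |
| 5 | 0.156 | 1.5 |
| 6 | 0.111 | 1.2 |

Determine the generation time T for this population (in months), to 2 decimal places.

3.28

lx·mx: 0, 0, 0.8514, 0.5392, 0.651, 0.234, 0.1332 → R0 = 2.4088
x·lx·mx: 0, 0, 1.7028, 1.6176, 2.604, 1.17, 0.7992 → Σ = 7.8936
T = 7.8936 / 2.4088 = 3.276984… → 3.28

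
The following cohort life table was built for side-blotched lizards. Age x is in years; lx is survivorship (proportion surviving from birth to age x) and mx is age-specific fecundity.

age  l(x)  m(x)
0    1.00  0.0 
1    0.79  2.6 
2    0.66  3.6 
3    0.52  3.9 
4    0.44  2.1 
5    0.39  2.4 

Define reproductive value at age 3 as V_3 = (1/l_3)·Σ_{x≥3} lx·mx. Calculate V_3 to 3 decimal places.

lx·mx for x ≥ 3: 2.028, 0.924, 0.936 → sum = 3.888
V_3 = 3.888 / l_3 = 3.888 / 0.52 = 7.476923… → 7.477

7.477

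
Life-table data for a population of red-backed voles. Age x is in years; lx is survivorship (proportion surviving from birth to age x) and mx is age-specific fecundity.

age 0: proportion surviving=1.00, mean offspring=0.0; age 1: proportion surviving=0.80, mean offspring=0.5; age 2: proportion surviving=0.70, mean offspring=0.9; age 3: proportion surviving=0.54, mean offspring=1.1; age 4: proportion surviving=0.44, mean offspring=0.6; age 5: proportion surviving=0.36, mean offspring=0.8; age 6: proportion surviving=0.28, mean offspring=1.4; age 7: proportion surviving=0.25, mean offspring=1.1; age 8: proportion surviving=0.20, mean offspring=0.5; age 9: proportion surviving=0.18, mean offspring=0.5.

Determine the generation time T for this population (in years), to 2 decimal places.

lx·mx: 0, 0.4, 0.63, 0.594, 0.264, 0.288, 0.392, 0.275, 0.1, 0.09 → R0 = 3.033
x·lx·mx: 0, 0.4, 1.26, 1.782, 1.056, 1.44, 2.352, 1.925, 0.8, 0.81 → Σ = 11.825
T = 11.825 / 3.033 = 3.89878… → 3.90

3.90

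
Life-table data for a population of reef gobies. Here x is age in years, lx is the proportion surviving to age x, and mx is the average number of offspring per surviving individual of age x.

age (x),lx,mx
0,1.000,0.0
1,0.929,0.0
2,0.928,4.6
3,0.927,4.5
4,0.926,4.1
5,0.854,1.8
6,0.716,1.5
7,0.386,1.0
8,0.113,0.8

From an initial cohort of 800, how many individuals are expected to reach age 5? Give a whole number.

Expected survivors = N0 · l_5 = 800 × 0.854 = 683.2 → 683

683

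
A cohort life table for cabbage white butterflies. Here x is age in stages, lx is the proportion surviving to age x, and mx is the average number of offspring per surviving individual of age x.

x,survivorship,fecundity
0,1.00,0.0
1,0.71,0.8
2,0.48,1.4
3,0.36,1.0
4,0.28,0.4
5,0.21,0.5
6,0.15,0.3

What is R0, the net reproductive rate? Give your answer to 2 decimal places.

1.86

lx·mx by age: 0, 0.568, 0.672, 0.36, 0.112, 0.105, 0.045
R0 = Σ lx·mx = 1.862 → 1.86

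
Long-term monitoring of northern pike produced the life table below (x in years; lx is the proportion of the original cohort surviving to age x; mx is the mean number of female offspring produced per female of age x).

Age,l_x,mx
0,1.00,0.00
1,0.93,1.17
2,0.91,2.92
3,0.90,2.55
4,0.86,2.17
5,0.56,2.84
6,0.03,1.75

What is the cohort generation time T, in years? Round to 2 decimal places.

lx·mx: 0, 1.0881, 2.6572, 2.295, 1.8662, 1.5904, 0.0525 → R0 = 9.5494
x·lx·mx: 0, 1.0881, 5.3144, 6.885, 7.4648, 7.952, 0.315 → Σ = 29.0193
T = 29.0193 / 9.5494 = 3.038861… → 3.04

3.04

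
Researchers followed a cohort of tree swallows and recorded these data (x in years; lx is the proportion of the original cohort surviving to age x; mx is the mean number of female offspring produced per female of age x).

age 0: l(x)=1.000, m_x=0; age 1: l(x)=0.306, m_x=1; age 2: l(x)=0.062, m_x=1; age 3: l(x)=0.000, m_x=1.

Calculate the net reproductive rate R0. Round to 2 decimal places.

0.37

lx·mx by age: 0, 0.306, 0.062, 0
R0 = Σ lx·mx = 0.368 → 0.37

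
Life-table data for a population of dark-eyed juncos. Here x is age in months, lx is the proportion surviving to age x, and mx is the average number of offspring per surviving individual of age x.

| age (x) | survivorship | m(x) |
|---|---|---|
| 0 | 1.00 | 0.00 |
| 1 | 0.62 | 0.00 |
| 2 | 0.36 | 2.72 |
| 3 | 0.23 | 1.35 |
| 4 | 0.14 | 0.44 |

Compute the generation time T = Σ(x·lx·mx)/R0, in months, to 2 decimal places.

2.32

lx·mx: 0, 0, 0.9792, 0.3105, 0.0616 → R0 = 1.3513
x·lx·mx: 0, 0, 1.9584, 0.9315, 0.2464 → Σ = 3.1363
T = 3.1363 / 1.3513 = 2.32095… → 2.32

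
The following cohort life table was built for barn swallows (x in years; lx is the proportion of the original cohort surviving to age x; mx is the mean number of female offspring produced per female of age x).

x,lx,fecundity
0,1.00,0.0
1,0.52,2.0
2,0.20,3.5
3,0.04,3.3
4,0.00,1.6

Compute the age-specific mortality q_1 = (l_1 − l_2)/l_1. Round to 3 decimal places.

q_1 = (l_1 − l_2) / l_1 = (0.52 − 0.2) / 0.52
     = 0.32 / 0.52 = 0.615385… → 0.615

0.615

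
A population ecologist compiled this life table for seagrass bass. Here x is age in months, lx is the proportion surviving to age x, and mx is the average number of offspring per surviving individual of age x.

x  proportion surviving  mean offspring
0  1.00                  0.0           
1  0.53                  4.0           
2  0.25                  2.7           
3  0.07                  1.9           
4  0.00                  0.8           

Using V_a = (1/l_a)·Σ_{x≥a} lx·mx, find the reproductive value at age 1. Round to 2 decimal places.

5.52

lx·mx for x ≥ 1: 2.12, 0.675, 0.133, 0 → sum = 2.928
V_1 = 2.928 / l_1 = 2.928 / 0.53 = 5.524528… → 5.52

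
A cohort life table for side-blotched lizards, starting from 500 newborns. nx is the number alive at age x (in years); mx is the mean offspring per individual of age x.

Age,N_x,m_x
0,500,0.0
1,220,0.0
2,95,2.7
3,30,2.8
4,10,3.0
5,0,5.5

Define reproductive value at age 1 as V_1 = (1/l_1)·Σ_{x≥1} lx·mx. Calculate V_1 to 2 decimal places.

lx = nx/n0 = nx/500: 1, 0.44, 0.19, 0.06, 0.02, 0
lx·mx for x ≥ 1: 0, 0.513, 0.168, 0.06, 0 → sum = 0.741
V_1 = 0.741 / l_1 = 0.741 / 0.44 = 1.684091… → 1.68

1.68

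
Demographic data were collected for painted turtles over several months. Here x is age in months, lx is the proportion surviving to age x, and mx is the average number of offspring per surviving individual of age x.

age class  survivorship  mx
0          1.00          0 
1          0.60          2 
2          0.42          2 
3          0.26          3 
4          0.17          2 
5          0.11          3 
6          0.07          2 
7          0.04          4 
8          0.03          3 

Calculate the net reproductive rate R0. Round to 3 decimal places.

lx·mx by age: 0, 1.2, 0.84, 0.78, 0.34, 0.33, 0.14, 0.16, 0.09
R0 = Σ lx·mx = 3.88 → 3.880

3.880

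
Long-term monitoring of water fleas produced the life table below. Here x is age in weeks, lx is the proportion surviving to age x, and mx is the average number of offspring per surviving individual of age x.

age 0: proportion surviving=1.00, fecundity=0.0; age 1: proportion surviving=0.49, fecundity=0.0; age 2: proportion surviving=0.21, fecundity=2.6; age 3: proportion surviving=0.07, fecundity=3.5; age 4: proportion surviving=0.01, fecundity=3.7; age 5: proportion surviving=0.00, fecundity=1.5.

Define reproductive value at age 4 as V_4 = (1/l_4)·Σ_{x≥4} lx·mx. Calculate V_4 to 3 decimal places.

lx·mx for x ≥ 4: 0.037, 0 → sum = 0.037
V_4 = 0.037 / l_4 = 0.037 / 0.01 = 3.7 → 3.700

3.700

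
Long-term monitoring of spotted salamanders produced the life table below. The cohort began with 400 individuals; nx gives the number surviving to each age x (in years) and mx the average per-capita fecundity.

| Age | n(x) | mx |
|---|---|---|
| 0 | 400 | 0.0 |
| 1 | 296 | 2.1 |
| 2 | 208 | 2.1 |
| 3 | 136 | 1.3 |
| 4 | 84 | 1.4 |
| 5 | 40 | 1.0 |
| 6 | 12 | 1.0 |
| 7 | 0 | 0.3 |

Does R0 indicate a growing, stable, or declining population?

lx = nx/n0 = nx/400: 1, 0.74, 0.52, 0.34, 0.21, 0.1, 0.03, 0
R0 = Σ lx·mx = 0 + 1.554 + 1.092 + 0.442 + 0.294 + 0.1 + 0.03 + 0 = 3.512
R0 > 1, so the population is growing.

growing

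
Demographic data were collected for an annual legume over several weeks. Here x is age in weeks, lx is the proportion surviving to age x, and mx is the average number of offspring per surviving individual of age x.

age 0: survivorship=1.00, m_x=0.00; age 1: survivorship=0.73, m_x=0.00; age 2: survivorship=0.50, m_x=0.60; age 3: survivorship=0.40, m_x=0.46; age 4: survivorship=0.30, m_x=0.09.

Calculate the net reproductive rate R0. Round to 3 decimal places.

0.511

lx·mx by age: 0, 0, 0.3, 0.184, 0.027
R0 = Σ lx·mx = 0.511 → 0.511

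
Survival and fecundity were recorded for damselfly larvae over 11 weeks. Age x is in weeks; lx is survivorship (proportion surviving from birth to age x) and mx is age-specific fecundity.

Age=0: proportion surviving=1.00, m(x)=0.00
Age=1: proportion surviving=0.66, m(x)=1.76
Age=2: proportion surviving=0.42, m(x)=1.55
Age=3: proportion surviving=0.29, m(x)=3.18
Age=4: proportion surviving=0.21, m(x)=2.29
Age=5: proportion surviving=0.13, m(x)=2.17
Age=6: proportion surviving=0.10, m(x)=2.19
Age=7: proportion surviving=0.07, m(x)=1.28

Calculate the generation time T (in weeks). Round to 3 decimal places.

2.760

lx·mx: 0, 1.1616, 0.651, 0.9222, 0.4809, 0.2821, 0.219, 0.0896 → R0 = 3.8064
x·lx·mx: 0, 1.1616, 1.302, 2.7666, 1.9236, 1.4105, 1.314, 0.6272 → Σ = 10.5055
T = 10.5055 / 3.8064 = 2.759957… → 2.760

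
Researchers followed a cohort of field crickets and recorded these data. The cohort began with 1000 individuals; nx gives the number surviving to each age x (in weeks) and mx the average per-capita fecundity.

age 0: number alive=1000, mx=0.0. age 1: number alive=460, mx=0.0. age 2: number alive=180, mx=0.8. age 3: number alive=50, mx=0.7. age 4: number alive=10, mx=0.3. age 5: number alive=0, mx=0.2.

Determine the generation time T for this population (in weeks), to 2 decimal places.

lx = nx/n0 = nx/1000: 1, 0.46, 0.18, 0.05, 0.01, 0
lx·mx: 0, 0, 0.144, 0.035, 0.003, 0 → R0 = 0.182
x·lx·mx: 0, 0, 0.288, 0.105, 0.012, 0 → Σ = 0.405
T = 0.405 / 0.182 = 2.225275… → 2.23

2.23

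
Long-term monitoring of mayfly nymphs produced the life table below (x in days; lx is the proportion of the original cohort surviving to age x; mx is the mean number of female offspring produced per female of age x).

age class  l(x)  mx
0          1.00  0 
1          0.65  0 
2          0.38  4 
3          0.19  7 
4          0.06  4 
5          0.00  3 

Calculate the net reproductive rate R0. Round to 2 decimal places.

3.09

lx·mx by age: 0, 0, 1.52, 1.33, 0.24, 0
R0 = Σ lx·mx = 3.09 → 3.09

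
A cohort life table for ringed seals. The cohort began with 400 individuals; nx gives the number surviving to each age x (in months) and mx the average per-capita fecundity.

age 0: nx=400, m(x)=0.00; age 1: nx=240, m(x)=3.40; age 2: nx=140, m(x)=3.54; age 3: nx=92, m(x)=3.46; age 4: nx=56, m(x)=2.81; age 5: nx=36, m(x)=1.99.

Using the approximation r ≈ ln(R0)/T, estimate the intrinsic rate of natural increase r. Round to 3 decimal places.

lx = nx/n0 = nx/400: 1, 0.6, 0.35, 0.23, 0.14, 0.09
R0 = Σ lx·mx = 0 + 2.04 + 1.239 + 0.7958 + 0.3934 + 0.1791 = 4.6473
Σ x·lx·mx = 9.3745; T = 9.3745/4.6473 = 2.01719…
r ≈ ln(R0)/T = ln(4.6473)/2.01719… = 0.7616… → 0.762

0.762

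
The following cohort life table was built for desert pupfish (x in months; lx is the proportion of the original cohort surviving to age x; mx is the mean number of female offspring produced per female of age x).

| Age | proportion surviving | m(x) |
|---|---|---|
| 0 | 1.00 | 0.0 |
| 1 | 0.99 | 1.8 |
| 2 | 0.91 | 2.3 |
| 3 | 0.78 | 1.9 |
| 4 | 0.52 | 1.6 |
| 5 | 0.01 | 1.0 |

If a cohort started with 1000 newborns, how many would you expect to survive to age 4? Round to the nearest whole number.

520

Expected survivors = N0 · l_4 = 1000 × 0.52 = 520 → 520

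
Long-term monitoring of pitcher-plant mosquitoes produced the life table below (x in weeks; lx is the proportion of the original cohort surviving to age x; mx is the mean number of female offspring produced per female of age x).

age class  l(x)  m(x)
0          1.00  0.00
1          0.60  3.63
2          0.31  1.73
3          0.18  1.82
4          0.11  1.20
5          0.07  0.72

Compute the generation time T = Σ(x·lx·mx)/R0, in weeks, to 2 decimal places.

1.55

lx·mx: 0, 2.178, 0.5363, 0.3276, 0.132, 0.0504 → R0 = 3.2243
x·lx·mx: 0, 2.178, 1.0726, 0.9828, 0.528, 0.252 → Σ = 5.0134
T = 5.0134 / 3.2243 = 1.55488… → 1.55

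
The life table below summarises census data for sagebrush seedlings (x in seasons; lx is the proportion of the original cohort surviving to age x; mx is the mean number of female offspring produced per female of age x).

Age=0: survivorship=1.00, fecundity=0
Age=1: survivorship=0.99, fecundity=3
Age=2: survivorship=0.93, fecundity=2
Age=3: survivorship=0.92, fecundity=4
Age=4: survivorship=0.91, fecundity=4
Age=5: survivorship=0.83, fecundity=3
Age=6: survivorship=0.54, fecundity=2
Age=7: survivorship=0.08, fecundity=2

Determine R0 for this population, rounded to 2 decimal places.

15.88

lx·mx by age: 0, 2.97, 1.86, 3.68, 3.64, 2.49, 1.08, 0.16
R0 = Σ lx·mx = 15.88 → 15.88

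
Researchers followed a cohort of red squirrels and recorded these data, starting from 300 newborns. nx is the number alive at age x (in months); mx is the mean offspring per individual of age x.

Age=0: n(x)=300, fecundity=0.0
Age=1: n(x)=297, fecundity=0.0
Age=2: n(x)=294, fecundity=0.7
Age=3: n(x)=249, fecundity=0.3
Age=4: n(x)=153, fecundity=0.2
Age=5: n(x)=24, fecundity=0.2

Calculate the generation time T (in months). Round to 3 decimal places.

2.476

lx = nx/n0 = nx/300: 1, 0.99, 0.98, 0.83, 0.51, 0.08
lx·mx: 0, 0, 0.686, 0.249, 0.102, 0.016 → R0 = 1.053
x·lx·mx: 0, 0, 1.372, 0.747, 0.408, 0.08 → Σ = 2.607
T = 2.607 / 1.053 = 2.475783… → 2.476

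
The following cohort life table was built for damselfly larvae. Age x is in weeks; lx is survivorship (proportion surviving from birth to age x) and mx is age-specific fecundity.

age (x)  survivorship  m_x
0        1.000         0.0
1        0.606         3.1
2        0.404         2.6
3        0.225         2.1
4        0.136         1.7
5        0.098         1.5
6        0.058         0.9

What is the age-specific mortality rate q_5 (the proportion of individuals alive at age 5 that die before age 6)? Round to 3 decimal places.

0.408

q_5 = (l_5 − l_6) / l_5 = (0.098 − 0.058) / 0.098
     = 0.04 / 0.098 = 0.408163… → 0.408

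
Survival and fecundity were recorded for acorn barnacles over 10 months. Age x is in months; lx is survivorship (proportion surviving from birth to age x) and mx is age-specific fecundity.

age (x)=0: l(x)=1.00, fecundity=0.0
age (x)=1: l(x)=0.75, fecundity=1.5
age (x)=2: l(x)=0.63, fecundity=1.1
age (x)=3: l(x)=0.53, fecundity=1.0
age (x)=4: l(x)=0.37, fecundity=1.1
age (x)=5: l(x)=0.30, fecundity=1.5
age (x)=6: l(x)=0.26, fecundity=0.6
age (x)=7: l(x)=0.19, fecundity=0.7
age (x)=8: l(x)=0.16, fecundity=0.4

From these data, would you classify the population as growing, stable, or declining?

R0 = Σ lx·mx = 0 + 1.125 + 0.693 + 0.53 + 0.407 + 0.45 + 0.156 + 0.133 + 0.064 = 3.558
R0 > 1, so the population is growing.

growing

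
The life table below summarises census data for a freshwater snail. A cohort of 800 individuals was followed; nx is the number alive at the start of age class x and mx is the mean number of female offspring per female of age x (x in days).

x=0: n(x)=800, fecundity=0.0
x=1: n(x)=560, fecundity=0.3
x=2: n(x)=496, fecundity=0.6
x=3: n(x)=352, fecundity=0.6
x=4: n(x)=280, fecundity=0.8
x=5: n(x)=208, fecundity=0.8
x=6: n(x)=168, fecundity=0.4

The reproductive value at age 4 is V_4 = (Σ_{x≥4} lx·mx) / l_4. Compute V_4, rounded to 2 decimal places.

1.63

lx = nx/n0 = nx/800: 1, 0.7, 0.62, 0.44, 0.35, 0.26, 0.21
lx·mx for x ≥ 4: 0.28, 0.208, 0.084 → sum = 0.572
V_4 = 0.572 / l_4 = 0.572 / 0.35 = 1.634286… → 1.63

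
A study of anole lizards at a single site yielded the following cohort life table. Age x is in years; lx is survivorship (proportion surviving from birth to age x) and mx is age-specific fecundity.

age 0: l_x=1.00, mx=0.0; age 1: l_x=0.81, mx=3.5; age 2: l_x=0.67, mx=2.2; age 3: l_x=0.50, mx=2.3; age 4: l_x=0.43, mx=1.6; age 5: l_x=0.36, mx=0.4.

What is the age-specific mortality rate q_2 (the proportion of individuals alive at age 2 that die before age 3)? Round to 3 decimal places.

q_2 = (l_2 − l_3) / l_2 = (0.67 − 0.5) / 0.67
     = 0.17 / 0.67 = 0.253731… → 0.254

0.254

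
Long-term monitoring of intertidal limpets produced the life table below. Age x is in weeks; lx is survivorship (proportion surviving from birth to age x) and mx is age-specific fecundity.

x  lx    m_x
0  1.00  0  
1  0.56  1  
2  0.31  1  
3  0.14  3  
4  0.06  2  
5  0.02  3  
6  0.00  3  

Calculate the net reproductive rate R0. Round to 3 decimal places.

1.470

lx·mx by age: 0, 0.56, 0.31, 0.42, 0.12, 0.06, 0
R0 = Σ lx·mx = 1.47 → 1.470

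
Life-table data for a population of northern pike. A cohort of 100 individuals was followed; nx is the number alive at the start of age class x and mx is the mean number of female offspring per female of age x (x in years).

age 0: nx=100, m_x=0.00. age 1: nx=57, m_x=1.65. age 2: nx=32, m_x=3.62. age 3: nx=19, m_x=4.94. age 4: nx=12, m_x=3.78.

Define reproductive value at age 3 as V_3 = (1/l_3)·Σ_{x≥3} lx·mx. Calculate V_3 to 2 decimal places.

7.33

lx = nx/n0 = nx/100: 1, 0.57, 0.32, 0.19, 0.12
lx·mx for x ≥ 3: 0.9386, 0.4536 → sum = 1.3922
V_3 = 1.3922 / l_3 = 1.3922 / 0.19 = 7.327368… → 7.33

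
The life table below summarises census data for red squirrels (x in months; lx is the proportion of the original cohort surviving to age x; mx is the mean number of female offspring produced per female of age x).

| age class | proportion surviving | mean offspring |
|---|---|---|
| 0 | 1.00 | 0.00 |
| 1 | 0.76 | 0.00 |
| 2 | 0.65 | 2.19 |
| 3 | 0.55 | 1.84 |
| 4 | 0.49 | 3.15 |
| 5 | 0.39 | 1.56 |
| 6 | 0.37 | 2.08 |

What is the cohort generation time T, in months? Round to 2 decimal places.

lx·mx: 0, 0, 1.4235, 1.012, 1.5435, 0.6084, 0.7696 → R0 = 5.357
x·lx·mx: 0, 0, 2.847, 3.036, 6.174, 3.042, 4.6176 → Σ = 19.7166
T = 19.7166 / 5.357 = 3.68053… → 3.68

3.68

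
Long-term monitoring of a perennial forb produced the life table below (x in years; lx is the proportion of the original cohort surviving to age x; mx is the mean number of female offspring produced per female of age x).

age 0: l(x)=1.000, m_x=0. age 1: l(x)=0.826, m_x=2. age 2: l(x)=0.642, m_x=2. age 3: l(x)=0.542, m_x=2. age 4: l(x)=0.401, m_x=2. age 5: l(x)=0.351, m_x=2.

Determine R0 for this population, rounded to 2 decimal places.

lx·mx by age: 0, 1.652, 1.284, 1.084, 0.802, 0.702
R0 = Σ lx·mx = 5.524 → 5.52

5.52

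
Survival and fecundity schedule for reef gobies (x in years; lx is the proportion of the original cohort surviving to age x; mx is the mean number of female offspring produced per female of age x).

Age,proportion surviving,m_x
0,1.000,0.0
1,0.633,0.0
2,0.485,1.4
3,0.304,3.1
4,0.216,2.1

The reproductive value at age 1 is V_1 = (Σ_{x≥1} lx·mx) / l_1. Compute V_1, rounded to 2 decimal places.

lx·mx for x ≥ 1: 0, 0.679, 0.9424, 0.4536 → sum = 2.075
V_1 = 2.075 / l_1 = 2.075 / 0.633 = 3.278041… → 3.28

3.28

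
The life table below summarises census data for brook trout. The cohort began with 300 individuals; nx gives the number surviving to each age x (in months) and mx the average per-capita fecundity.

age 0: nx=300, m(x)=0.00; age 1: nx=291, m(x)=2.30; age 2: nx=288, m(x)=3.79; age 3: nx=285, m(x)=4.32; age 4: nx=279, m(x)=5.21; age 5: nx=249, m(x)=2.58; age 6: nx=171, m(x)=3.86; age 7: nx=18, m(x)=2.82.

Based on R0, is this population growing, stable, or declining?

growing

lx = nx/n0 = nx/300: 1, 0.97, 0.96, 0.95, 0.93, 0.83, 0.57, 0.06
R0 = Σ lx·mx = 0 + 2.231 + 3.6384 + 4.104 + 4.8453 + 2.1414 + 2.2002 + 0.1692 = 19.3295
R0 > 1, so the population is growing.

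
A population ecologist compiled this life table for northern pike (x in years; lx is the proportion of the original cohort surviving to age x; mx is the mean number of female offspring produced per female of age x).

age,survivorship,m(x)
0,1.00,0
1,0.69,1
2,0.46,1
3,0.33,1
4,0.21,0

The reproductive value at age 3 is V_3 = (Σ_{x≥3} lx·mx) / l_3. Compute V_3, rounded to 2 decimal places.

1.00

lx·mx for x ≥ 3: 0.33, 0 → sum = 0.33
V_3 = 0.33 / l_3 = 0.33 / 0.33 = 1 → 1.00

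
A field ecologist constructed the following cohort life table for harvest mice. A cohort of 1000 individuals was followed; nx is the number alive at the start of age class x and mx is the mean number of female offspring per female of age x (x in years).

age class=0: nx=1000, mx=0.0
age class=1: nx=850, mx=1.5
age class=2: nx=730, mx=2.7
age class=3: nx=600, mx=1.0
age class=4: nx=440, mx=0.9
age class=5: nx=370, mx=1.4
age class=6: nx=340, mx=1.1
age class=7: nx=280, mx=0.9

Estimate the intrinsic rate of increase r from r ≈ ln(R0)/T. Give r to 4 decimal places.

0.5967

lx = nx/n0 = nx/1000: 1, 0.85, 0.73, 0.6, 0.44, 0.37, 0.34, 0.28
R0 = Σ lx·mx = 0 + 1.275 + 1.971 + 0.6 + 0.396 + 0.518 + 0.374 + 0.252 = 5.386
Σ x·lx·mx = 15.199; T = 15.199/5.386 = 2.82195…
r ≈ ln(R0)/T = ln(5.386)/2.82195… = 0.596682… → 0.5967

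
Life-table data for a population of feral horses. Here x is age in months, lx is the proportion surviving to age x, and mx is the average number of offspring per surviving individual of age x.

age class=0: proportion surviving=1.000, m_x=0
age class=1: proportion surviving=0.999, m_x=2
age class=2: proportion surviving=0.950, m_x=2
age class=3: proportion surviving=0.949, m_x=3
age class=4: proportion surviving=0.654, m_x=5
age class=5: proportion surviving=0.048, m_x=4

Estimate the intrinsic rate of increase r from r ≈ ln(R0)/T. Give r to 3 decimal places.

0.836

R0 = Σ lx·mx = 0 + 1.998 + 1.9 + 2.847 + 3.27 + 0.192 = 10.207
Σ x·lx·mx = 28.379; T = 28.379/10.207 = 2.78035…
r ≈ ln(R0)/T = ln(10.207)/2.78035… = 0.83553… → 0.836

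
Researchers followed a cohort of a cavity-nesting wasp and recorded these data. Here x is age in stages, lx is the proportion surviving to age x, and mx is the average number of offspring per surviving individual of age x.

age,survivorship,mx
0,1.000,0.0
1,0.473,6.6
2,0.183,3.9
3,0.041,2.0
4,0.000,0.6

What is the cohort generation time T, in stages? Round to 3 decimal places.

lx·mx: 0, 3.1218, 0.7137, 0.082, 0 → R0 = 3.9175
x·lx·mx: 0, 3.1218, 1.4274, 0.246, 0 → Σ = 4.7952
T = 4.7952 / 3.9175 = 1.224046… → 1.224

1.224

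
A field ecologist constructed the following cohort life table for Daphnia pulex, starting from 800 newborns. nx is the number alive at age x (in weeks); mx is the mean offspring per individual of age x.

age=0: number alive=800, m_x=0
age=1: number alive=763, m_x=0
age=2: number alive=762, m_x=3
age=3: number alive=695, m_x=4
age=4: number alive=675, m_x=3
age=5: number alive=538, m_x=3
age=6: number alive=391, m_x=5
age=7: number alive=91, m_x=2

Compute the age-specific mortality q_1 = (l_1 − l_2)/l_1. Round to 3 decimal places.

0.001

lx = nx/n0 = nx/800: 1, 0.95375, 0.9525, 0.86875, 0.84375, 0.6725, 0.48875, 0.11375
q_1 = (l_1 − l_2) / l_1 = (0.95375 − 0.9525) / 0.95375
     = 0.00125 / 0.95375 = 0.001311… → 0.001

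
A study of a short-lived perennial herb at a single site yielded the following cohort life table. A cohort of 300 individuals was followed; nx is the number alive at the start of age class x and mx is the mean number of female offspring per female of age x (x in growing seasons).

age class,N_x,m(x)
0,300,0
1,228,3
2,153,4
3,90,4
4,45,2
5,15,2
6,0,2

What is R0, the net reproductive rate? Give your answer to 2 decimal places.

5.92

lx = nx/n0 = nx/300: 1, 0.76, 0.51, 0.3, 0.15, 0.05, 0
lx·mx by age: 0, 2.28, 2.04, 1.2, 0.3, 0.1, 0
R0 = Σ lx·mx = 5.92 → 5.92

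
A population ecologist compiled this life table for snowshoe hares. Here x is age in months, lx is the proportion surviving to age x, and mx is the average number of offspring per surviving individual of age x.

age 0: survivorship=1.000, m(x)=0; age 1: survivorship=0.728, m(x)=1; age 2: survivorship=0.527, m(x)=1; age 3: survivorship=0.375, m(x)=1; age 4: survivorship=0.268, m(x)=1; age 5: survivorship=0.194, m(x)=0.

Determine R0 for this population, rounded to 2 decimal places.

lx·mx by age: 0, 0.728, 0.527, 0.375, 0.268, 0
R0 = Σ lx·mx = 1.898 → 1.90

1.90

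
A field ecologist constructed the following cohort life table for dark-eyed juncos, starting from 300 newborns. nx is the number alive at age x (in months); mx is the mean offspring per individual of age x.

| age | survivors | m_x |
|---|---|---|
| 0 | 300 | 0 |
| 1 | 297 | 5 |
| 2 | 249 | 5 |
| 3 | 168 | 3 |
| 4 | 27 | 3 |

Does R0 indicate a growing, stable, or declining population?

growing

lx = nx/n0 = nx/300: 1, 0.99, 0.83, 0.56, 0.09
R0 = Σ lx·mx = 0 + 4.95 + 4.15 + 1.68 + 0.27 = 11.05
R0 > 1, so the population is growing.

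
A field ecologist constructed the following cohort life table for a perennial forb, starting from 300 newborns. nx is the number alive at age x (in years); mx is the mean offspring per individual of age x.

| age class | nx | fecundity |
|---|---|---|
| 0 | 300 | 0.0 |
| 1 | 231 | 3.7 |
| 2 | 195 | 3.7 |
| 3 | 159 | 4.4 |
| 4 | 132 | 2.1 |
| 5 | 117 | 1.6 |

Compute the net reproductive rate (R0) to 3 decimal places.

9.134

lx = nx/n0 = nx/300: 1, 0.77, 0.65, 0.53, 0.44, 0.39
lx·mx by age: 0, 2.849, 2.405, 2.332, 0.924, 0.624
R0 = Σ lx·mx = 9.134 → 9.134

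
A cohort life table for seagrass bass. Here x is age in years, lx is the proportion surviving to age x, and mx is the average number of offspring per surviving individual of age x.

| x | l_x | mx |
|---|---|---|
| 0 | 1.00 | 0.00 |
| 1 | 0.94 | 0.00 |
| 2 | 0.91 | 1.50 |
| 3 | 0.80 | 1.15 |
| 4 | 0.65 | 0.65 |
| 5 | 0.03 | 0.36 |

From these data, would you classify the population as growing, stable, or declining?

growing

R0 = Σ lx·mx = 0 + 0 + 1.365 + 0.92 + 0.4225 + 0.0108 = 2.7183
R0 > 1, so the population is growing.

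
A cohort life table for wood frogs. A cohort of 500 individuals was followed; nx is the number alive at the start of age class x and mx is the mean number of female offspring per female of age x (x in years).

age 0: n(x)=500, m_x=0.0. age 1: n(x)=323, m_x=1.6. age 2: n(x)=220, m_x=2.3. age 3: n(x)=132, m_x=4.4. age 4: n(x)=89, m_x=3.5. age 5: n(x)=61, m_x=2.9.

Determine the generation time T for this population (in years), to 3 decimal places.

lx = nx/n0 = nx/500: 1, 0.646, 0.44, 0.264, 0.178, 0.122
lx·mx: 0, 1.0336, 1.012, 1.1616, 0.623, 0.3538 → R0 = 4.184
x·lx·mx: 0, 1.0336, 2.024, 3.4848, 2.492, 1.769 → Σ = 10.8034
T = 10.8034 / 4.184 = 2.582075… → 2.582

2.582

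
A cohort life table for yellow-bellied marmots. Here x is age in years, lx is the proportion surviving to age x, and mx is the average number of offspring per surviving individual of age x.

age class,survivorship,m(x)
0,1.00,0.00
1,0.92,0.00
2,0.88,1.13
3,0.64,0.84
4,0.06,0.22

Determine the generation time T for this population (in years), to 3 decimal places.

2.365

lx·mx: 0, 0, 0.9944, 0.5376, 0.0132 → R0 = 1.5452
x·lx·mx: 0, 0, 1.9888, 1.6128, 0.0528 → Σ = 3.6544
T = 3.6544 / 1.5452 = 2.365001… → 2.365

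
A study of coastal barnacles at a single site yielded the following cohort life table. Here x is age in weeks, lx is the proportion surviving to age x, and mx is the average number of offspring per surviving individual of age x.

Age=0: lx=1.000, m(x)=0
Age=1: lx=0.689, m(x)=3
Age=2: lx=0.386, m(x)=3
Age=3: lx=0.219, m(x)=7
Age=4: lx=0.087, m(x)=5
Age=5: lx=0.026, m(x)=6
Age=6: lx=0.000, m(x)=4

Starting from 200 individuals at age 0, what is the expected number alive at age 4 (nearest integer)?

Expected survivors = N0 · l_4 = 200 × 0.087 = 17.4 → 17

17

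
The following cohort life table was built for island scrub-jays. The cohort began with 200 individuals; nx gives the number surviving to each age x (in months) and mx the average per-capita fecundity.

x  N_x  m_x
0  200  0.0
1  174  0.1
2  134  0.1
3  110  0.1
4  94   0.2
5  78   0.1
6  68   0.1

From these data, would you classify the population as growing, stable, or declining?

lx = nx/n0 = nx/200: 1, 0.87, 0.67, 0.55, 0.47, 0.39, 0.34
R0 = Σ lx·mx = 0 + 0.087 + 0.067 + 0.055 + 0.094 + 0.039 + 0.034 = 0.376
R0 < 1, so the population is declining.

declining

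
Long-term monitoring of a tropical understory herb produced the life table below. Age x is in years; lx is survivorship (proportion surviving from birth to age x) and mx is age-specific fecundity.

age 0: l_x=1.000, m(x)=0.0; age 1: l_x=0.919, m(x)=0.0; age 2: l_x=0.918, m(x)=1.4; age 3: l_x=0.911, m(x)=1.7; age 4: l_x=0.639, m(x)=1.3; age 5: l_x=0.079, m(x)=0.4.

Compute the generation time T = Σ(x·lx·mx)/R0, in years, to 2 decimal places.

2.89

lx·mx: 0, 0, 1.2852, 1.5487, 0.8307, 0.0316 → R0 = 3.6962
x·lx·mx: 0, 0, 2.5704, 4.6461, 3.3228, 0.158 → Σ = 10.6973
T = 10.6973 / 3.6962 = 2.894135… → 2.89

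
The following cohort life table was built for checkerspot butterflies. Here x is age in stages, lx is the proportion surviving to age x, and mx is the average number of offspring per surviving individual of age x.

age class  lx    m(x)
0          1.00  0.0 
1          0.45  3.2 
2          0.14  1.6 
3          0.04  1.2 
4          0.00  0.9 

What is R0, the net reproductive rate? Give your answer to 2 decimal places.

1.71

lx·mx by age: 0, 1.44, 0.224, 0.048, 0
R0 = Σ lx·mx = 1.712 → 1.71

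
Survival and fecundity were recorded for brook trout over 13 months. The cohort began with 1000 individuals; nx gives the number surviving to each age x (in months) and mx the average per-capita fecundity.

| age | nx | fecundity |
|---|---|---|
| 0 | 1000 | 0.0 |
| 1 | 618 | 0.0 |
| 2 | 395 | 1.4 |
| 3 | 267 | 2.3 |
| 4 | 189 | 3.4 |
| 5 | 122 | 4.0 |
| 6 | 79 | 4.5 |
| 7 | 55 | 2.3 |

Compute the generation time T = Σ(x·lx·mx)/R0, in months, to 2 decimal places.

lx = nx/n0 = nx/1000: 1, 0.618, 0.395, 0.267, 0.189, 0.122, 0.079, 0.055
lx·mx: 0, 0, 0.553, 0.6141, 0.6426, 0.488, 0.3555, 0.1265 → R0 = 2.7797
x·lx·mx: 0, 0, 1.106, 1.8423, 2.5704, 2.44, 2.133, 0.8855 → Σ = 10.9772
T = 10.9772 / 2.7797 = 3.949059… → 3.95

3.95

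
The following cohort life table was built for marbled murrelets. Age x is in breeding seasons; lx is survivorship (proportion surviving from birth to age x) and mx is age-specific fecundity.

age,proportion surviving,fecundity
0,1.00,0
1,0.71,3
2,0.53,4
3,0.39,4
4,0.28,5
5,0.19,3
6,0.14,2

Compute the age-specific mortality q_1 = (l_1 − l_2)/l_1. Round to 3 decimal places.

q_1 = (l_1 − l_2) / l_1 = (0.71 − 0.53) / 0.71
     = 0.18 / 0.71 = 0.253521… → 0.254

0.254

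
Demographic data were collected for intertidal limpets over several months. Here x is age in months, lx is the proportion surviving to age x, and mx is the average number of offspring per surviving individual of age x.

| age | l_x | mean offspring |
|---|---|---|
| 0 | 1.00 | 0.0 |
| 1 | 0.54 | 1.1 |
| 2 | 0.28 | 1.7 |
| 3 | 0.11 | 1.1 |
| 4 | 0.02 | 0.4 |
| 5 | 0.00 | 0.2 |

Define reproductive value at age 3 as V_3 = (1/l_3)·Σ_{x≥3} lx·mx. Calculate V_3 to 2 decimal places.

lx·mx for x ≥ 3: 0.121, 0.008, 0 → sum = 0.129
V_3 = 0.129 / l_3 = 0.129 / 0.11 = 1.172727… → 1.17

1.17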